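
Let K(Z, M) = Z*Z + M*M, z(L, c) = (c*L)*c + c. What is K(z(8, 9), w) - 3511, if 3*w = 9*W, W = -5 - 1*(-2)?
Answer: 428219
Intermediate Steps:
W = -3 (W = -5 + 2 = -3)
z(L, c) = c + L*c² (z(L, c) = (L*c)*c + c = L*c² + c = c + L*c²)
w = -9 (w = (9*(-3))/3 = (⅓)*(-27) = -9)
K(Z, M) = M² + Z² (K(Z, M) = Z² + M² = M² + Z²)
K(z(8, 9), w) - 3511 = ((-9)² + (9*(1 + 8*9))²) - 3511 = (81 + (9*(1 + 72))²) - 3511 = (81 + (9*73)²) - 3511 = (81 + 657²) - 3511 = (81 + 431649) - 3511 = 431730 - 3511 = 428219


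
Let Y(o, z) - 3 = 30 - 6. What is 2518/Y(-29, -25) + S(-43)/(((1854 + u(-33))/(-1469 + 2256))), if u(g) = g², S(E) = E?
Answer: 80207/981 ≈ 81.760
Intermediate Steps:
Y(o, z) = 27 (Y(o, z) = 3 + (30 - 6) = 3 + 24 = 27)
2518/Y(-29, -25) + S(-43)/(((1854 + u(-33))/(-1469 + 2256))) = 2518/27 - 43*(-1469 + 2256)/(1854 + (-33)²) = 2518*(1/27) - 43*787/(1854 + 1089) = 2518/27 - 43/(2943*(1/787)) = 2518/27 - 43/2943/787 = 2518/27 - 43*787/2943 = 2518/27 - 33841/2943 = 80207/981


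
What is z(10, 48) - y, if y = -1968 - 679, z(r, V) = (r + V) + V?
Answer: 2753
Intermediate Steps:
z(r, V) = r + 2*V (z(r, V) = (V + r) + V = r + 2*V)
y = -2647
z(10, 48) - y = (10 + 2*48) - 1*(-2647) = (10 + 96) + 2647 = 106 + 2647 = 2753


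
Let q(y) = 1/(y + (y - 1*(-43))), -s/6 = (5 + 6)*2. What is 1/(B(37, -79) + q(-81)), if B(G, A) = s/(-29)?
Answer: 3451/15679 ≈ 0.22010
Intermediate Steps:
s = -132 (s = -6*(5 + 6)*2 = -66*2 = -6*22 = -132)
q(y) = 1/(43 + 2*y) (q(y) = 1/(y + (y + 43)) = 1/(y + (43 + y)) = 1/(43 + 2*y))
B(G, A) = 132/29 (B(G, A) = -132/(-29) = -132*(-1/29) = 132/29)
1/(B(37, -79) + q(-81)) = 1/(132/29 + 1/(43 + 2*(-81))) = 1/(132/29 + 1/(43 - 162)) = 1/(132/29 + 1/(-119)) = 1/(132/29 - 1/119) = 1/(15679/3451) = 3451/15679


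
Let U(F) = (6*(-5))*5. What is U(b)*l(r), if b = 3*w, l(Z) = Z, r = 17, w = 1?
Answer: -2550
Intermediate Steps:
b = 3 (b = 3*1 = 3)
U(F) = -150 (U(F) = -30*5 = -150)
U(b)*l(r) = -150*17 = -2550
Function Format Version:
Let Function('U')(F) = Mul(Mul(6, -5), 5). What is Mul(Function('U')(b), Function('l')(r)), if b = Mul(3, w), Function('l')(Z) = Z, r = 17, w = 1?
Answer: -2550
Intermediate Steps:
b = 3 (b = Mul(3, 1) = 3)
Function('U')(F) = -150 (Function('U')(F) = Mul(-30, 5) = -150)
Mul(Function('U')(b), Function('l')(r)) = Mul(-150, 17) = -2550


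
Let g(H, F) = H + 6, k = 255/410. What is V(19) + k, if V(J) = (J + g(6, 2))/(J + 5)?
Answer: 1883/984 ≈ 1.9136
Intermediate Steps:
k = 51/82 (k = 255*(1/410) = 51/82 ≈ 0.62195)
g(H, F) = 6 + H
V(J) = (12 + J)/(5 + J) (V(J) = (J + (6 + 6))/(J + 5) = (J + 12)/(5 + J) = (12 + J)/(5 + J))
V(19) + k = (12 + 19)/(5 + 19) + 51/82 = 31/24 + 51/82 = 1883/984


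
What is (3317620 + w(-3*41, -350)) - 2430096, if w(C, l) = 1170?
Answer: 888694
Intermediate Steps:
(3317620 + w(-3*41, -350)) - 2430096 = (3317620 + 1170) - 2430096 = 3318790 - 2430096 = 888694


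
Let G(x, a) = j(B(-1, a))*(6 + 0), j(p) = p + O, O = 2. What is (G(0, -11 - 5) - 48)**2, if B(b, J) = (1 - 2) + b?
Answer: 2304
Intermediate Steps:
B(b, J) = -1 + b
j(p) = 2 + p (j(p) = p + 2 = 2 + p)
G(x, a) = 0 (G(x, a) = (2 + (-1 - 1))*(6 + 0) = (2 - 2)*6 = 0*6 = 0)
(G(0, -11 - 5) - 48)**2 = (0 - 48)**2 = (-48)**2 = 2304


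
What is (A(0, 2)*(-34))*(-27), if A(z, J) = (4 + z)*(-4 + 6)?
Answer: 7344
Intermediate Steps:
A(z, J) = 8 + 2*z (A(z, J) = (4 + z)*2 = 8 + 2*z)
(A(0, 2)*(-34))*(-27) = ((8 + 2*0)*(-34))*(-27) = ((8 + 0)*(-34))*(-27) = (8*(-34))*(-27) = -272*(-27) = 7344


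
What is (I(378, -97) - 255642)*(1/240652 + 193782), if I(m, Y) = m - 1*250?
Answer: -5957823242434805/120326 ≈ -4.9514e+10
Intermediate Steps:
I(m, Y) = -250 + m (I(m, Y) = m - 250 = -250 + m)
(I(378, -97) - 255642)*(1/240652 + 193782) = ((-250 + 378) - 255642)*(1/240652 + 193782) = (128 - 255642)*(1/240652 + 193782) = -255514*46634025865/240652 = -5957823242434805/120326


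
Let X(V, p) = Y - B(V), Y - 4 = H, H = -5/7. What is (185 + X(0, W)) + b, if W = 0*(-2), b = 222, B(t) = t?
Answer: 2872/7 ≈ 410.29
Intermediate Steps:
H = -5/7 (H = -5*⅐ = -5/7 ≈ -0.71429)
Y = 23/7 (Y = 4 - 5/7 = 23/7 ≈ 3.2857)
W = 0
X(V, p) = 23/7 - V
(185 + X(0, W)) + b = (185 + (23/7 - 1*0)) + 222 = (185 + (23/7 + 0)) + 222 = (185 + 23/7) + 222 = 1318/7 + 222 = 2872/7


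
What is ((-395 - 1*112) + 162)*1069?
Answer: -368805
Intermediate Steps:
((-395 - 1*112) + 162)*1069 = ((-395 - 112) + 162)*1069 = (-507 + 162)*1069 = -345*1069 = -368805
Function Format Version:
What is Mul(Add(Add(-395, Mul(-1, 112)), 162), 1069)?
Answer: -368805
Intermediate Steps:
Mul(Add(Add(-395, Mul(-1, 112)), 162), 1069) = Mul(Add(Add(-395, -112), 162), 1069) = Mul(Add(-507, 162), 1069) = Mul(-345, 1069) = -368805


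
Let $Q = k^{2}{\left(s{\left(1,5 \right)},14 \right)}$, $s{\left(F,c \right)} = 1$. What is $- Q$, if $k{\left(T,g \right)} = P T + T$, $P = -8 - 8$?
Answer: $-225$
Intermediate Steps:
$P = -16$
$k{\left(T,g \right)} = - 15 T$ ($k{\left(T,g \right)} = - 16 T + T = - 15 T$)
$Q = 225$ ($Q = \left(\left(-15\right) 1\right)^{2} = \left(-15\right)^{2} = 225$)
$- Q = \left(-1\right) 225 = -225$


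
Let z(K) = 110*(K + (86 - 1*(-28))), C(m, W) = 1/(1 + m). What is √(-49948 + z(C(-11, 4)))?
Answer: I*√37419 ≈ 193.44*I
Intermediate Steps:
z(K) = 12540 + 110*K (z(K) = 110*(K + (86 + 28)) = 110*(K + 114) = 110*(114 + K) = 12540 + 110*K)
√(-49948 + z(C(-11, 4))) = √(-49948 + (12540 + 110/(1 - 11))) = √(-49948 + (12540 + 110/(-10))) = √(-49948 + (12540 + 110*(-⅒))) = √(-49948 + (12540 - 11)) = √(-49948 + 12529) = √(-37419) = I*√37419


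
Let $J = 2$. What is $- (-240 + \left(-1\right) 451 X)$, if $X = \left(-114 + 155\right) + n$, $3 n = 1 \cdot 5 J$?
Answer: $\frac{60703}{3} \approx 20234.0$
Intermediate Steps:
$n = \frac{10}{3}$ ($n = \frac{1 \cdot 5 \cdot 2}{3} = \frac{5 \cdot 2}{3} = \frac{1}{3} \cdot 10 = \frac{10}{3} \approx 3.3333$)
$X = \frac{133}{3}$ ($X = \left(-114 + 155\right) + \frac{10}{3} = 41 + \frac{10}{3} = \frac{133}{3} \approx 44.333$)
$- (-240 + \left(-1\right) 451 X) = - (-240 + \left(-1\right) 451 \cdot \frac{133}{3}) = - (-240 - \frac{59983}{3}) = \left(-1\right) \left(- \frac{60703}{3}\right) = \frac{60703}{3}$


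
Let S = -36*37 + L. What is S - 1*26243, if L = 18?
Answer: -27557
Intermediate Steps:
S = -1314 (S = -36*37 + 18 = -1332 + 18 = -1314)
S - 1*26243 = -1314 - 1*26243 = -1314 - 26243 = -27557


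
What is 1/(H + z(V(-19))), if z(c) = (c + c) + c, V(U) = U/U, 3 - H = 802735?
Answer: -1/802729 ≈ -1.2457e-6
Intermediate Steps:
H = -802732 (H = 3 - 1*802735 = 3 - 802735 = -802732)
V(U) = 1
z(c) = 3*c (z(c) = 2*c + c = 3*c)
1/(H + z(V(-19))) = 1/(-802732 + 3*1) = 1/(-802732 + 3) = 1/(-802729) = -1/802729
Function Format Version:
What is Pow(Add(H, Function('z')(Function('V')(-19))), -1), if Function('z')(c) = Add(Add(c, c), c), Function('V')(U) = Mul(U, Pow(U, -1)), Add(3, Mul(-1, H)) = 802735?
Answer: Rational(-1, 802729) ≈ -1.2457e-6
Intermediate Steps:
H = -802732 (H = Add(3, Mul(-1, 802735)) = Add(3, -802735) = -802732)
Function('V')(U) = 1
Function('z')(c) = Mul(3, c) (Function('z')(c) = Add(Mul(2, c), c) = Mul(3, c))
Pow(Add(H, Function('z')(Function('V')(-19))), -1) = Pow(Add(-802732, Mul(3, 1)), -1) = Pow(Add(-802732, 3), -1) = Pow(-802729, -1) = Rational(-1, 802729)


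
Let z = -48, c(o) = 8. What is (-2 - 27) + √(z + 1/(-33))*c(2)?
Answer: -29 + 8*I*√52305/33 ≈ -29.0 + 55.443*I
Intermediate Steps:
(-2 - 27) + √(z + 1/(-33))*c(2) = (-2 - 27) + √(-48 + 1/(-33))*8 = -29 + √(-48 - 1/33)*8 = -29 + √(-1585/33)*8 = -29 + (I*√52305/33)*8 = -29 + 8*I*√52305/33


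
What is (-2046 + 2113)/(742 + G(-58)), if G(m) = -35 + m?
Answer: 67/649 ≈ 0.10324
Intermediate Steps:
(-2046 + 2113)/(742 + G(-58)) = (-2046 + 2113)/(742 + (-35 - 58)) = 67/(742 - 93) = 67/649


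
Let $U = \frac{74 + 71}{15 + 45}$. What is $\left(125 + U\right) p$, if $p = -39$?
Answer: $- \frac{19877}{4} \approx -4969.3$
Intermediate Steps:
$U = \frac{29}{12}$ ($U = \frac{145}{60} = 145 \cdot \frac{1}{60} = \frac{29}{12} \approx 2.4167$)
$\left(125 + U\right) p = \left(125 + \frac{29}{12}\right) \left(-39\right) = \frac{1529}{12} \left(-39\right) = - \frac{19877}{4}$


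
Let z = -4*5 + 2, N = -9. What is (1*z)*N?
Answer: 162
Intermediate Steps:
z = -18 (z = -20 + 2 = -18)
(1*z)*N = (1*(-18))*(-9) = -18*(-9) = 162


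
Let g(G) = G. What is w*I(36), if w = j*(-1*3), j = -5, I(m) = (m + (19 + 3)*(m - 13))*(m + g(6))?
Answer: 341460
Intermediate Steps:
I(m) = (-286 + 23*m)*(6 + m) (I(m) = (m + (19 + 3)*(m - 13))*(m + 6) = (m + 22*(-13 + m))*(6 + m) = (m + (-286 + 22*m))*(6 + m) = (-286 + 23*m)*(6 + m))
w = 15 (w = -(-5)*3 = -5*(-3) = 15)
w*I(36) = 15*(-1716 - 148*36 + 23*36**2) = 15*(-1716 - 5328 + 23*1296) = 15*(-1716 - 5328 + 29808) = 15*22764 = 341460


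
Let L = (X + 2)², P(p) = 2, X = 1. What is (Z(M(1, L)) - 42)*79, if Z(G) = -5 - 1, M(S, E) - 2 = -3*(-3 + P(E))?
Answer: -3792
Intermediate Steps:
L = 9 (L = (1 + 2)² = 3² = 9)
M(S, E) = 5 (M(S, E) = 2 - 3*(-3 + 2) = 2 - 3*(-1) = 2 + 3 = 5)
Z(G) = -6
(Z(M(1, L)) - 42)*79 = (-6 - 42)*79 = -48*79 = -3792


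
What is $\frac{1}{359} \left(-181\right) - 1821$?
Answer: $- \frac{653920}{359} \approx -1821.5$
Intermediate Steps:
$\frac{1}{359} \left(-181\right) - 1821 = - \frac{181}{359} - 1821 = - \frac{653920}{359}$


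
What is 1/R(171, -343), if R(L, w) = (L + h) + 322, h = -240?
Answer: 1/253 ≈ 0.0039526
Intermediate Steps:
R(L, w) = 82 + L (R(L, w) = (L - 240) + 322 = (-240 + L) + 322 = 82 + L)
1/R(171, -343) = 1/(82 + 171) = 1/253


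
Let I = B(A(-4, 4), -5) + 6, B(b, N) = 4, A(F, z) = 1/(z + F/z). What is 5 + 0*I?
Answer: 5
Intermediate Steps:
I = 10 (I = 4 + 6 = 10)
5 + 0*I = 5 + 0*10 = 5 + 0 = 5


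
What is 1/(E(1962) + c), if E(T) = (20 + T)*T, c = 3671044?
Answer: 1/7559728 ≈ 1.3228e-7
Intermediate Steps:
E(T) = T*(20 + T)
1/(E(1962) + c) = 1/(1962*(20 + 1962) + 3671044) = 1/(1962*1982 + 3671044) = 1/(3888684 + 3671044) = 1/7559728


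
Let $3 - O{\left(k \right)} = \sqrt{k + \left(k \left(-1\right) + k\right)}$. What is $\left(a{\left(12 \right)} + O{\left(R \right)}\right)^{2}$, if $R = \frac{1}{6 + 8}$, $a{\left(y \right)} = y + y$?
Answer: $\frac{\left(378 - \sqrt{14}\right)^{2}}{196} \approx 714.64$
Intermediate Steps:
$a{\left(y \right)} = 2 y$
$R = \frac{1}{14} \approx 0.071429$
$O{\left(k \right)} = 3 - \sqrt{k}$ ($O{\left(k \right)} = 3 - \sqrt{k + \left(k \left(-1\right) + k\right)} = 3 - \sqrt{k + \left(- k + k\right)} = 3 - \sqrt{k + 0} = 3 - \sqrt{k}$)
$\left(a{\left(12 \right)} + O{\left(R \right)}\right)^{2} = \left(2 \cdot 12 + \left(3 - \sqrt{\frac{1}{14}}\right)\right)^{2} = \left(24 + \left(3 - \frac{\sqrt{14}}{14}\right)\right)^{2} = \left(27 - \frac{\sqrt{14}}{14}\right)^{2}$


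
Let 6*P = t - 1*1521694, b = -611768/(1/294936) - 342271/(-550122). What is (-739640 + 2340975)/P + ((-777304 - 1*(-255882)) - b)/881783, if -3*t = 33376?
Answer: 228213444038543245825639/1115328920286377454 ≈ 2.0462e+5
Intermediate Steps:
t = -33376/3 (t = -1/3*33376 = -33376/3 ≈ -11125.)
b = -99259836519693185/550122 (b = -611768/1/294936 - 342271*(-1/550122) = -611768*294936 + 342271/550122 = -180432406848 + 342271/550122 = -99259836519693185/550122 ≈ -1.8043e+11)
P = -2299229/9 (P = (-33376/3 - 1*1521694)/6 = (-33376/3 - 1521694)/6 = (1/6)*(-4598458/3) = -2299229/9 ≈ -2.5547e+5)
(-739640 + 2340975)/P + ((-777304 - 1*(-255882)) - b)/881783 = (-739640 + 2340975)/(-2299229/9) + ((-777304 - 1*(-255882)) - 1*(-99259836519693185/550122))/881783 = 1601335*(-9/2299229) + ((-777304 + 255882) + 99259836519693185/550122)*(1/881783) = -14412015/2299229 + (-521422 + 99259836519693185/550122)*(1/881783) = -14412015/2299229 + (99259549673979701/550122)*(1/881783) = -14412015/2299229 + 99259549673979701/485088227526 = 228213444038543245825639/1115328920286377454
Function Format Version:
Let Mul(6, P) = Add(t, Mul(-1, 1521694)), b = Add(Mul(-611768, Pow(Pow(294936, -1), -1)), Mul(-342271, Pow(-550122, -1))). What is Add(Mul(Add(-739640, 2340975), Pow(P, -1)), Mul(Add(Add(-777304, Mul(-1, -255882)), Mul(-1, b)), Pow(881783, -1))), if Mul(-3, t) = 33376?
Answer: Rational(228213444038543245825639, 1115328920286377454) ≈ 2.0462e+5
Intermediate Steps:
t = Rational(-33376, 3) (t = Mul(Rational(-1, 3), 33376) = Rational(-33376, 3) ≈ -11125.)
b = Rational(-99259836519693185, 550122) (b = Add(Mul(-611768, Pow(Rational(1, 294936), -1)), Mul(-342271, Rational(-1, 550122))) = Add(Mul(-611768, 294936), Rational(342271, 550122)) = Add(-180432406848, Rational(342271, 550122)) = Rational(-99259836519693185, 550122) ≈ -1.8043e+11)
P = Rational(-2299229, 9) (P = Mul(Rational(1, 6), Add(Rational(-33376, 3), Mul(-1, 1521694))) = Mul(Rational(1, 6), Add(Rational(-33376, 3), -1521694)) = Mul(Rational(1, 6), Rational(-4598458, 3)) = Rational(-2299229, 9) ≈ -2.5547e+5)
Add(Mul(Add(-739640, 2340975), Pow(P, -1)), Mul(Add(Add(-777304, Mul(-1, -255882)), Mul(-1, b)), Pow(881783, -1))) = Add(Mul(Add(-739640, 2340975), Pow(Rational(-2299229, 9), -1)), Mul(Add(Add(-777304, Mul(-1, -255882)), Mul(-1, Rational(-99259836519693185, 550122))), Pow(881783, -1))) = Add(Mul(1601335, Rational(-9, 2299229)), Mul(Add(Add(-777304, 255882), Rational(99259836519693185, 550122)), Rational(1, 881783))) = Add(Rational(-14412015, 2299229), Mul(Add(-521422, Rational(99259836519693185, 550122)), Rational(1, 881783))) = Add(Rational(-14412015, 2299229), Mul(Rational(99259549673979701, 550122), Rational(1, 881783))) = Add(Rational(-14412015, 2299229), Rational(99259549673979701, 485088227526)) = Rational(228213444038543245825639, 1115328920286377454)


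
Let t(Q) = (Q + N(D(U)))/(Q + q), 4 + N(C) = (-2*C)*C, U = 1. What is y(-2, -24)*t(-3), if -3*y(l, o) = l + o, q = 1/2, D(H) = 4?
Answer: 676/5 ≈ 135.20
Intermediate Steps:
N(C) = -4 - 2*C**2 (N(C) = -4 + (-2*C)*C = -4 - 2*C**2)
q = 1/2 ≈ 0.50000
y(l, o) = -l/3 - o/3 (y(l, o) = -(l + o)/3 = -l/3 - o/3)
t(Q) = (-36 + Q)/(1/2 + Q) (t(Q) = (Q + (-4 - 2*4**2))/(Q + 1/2) = (Q + (-4 - 2*16))/(1/2 + Q) = (Q + (-4 - 32))/(1/2 + Q) = (Q - 36)/(1/2 + Q) = (-36 + Q)/(1/2 + Q))
y(-2, -24)*t(-3) = (-1/3*(-2) - 1/3*(-24))*(2*(-36 - 3)/(1 + 2*(-3))) = (2/3 + 8)*(2*(-39)/(1 - 6)) = 26*(2*(-39)/(-5))/3 = 26*(2*(-1/5)*(-39))/3 = (26/3)*(78/5) = 676/5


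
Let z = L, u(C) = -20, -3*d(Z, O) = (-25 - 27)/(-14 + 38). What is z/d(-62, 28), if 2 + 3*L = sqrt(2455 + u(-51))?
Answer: -12/13 + 6*sqrt(2435)/13 ≈ 21.852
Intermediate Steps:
d(Z, O) = 13/18 (d(Z, O) = -(-25 - 27)/(3*(-14 + 38)) = -(-52)/(3*24) = -1/3*(-13/6) = 13/18)
L = -2/3 + sqrt(2435)/3 (L = -2/3 + sqrt(2455 - 20)/3 = -2/3 + sqrt(2435)/3 ≈ 15.782)
z = -2/3 + sqrt(2435)/3 ≈ 15.782
z/d(-62, 28) = (-2/3 + sqrt(2435)/3)/(13/18) = (-2/3 + sqrt(2435)/3)*(18/13) = -12/13 + 6*sqrt(2435)/13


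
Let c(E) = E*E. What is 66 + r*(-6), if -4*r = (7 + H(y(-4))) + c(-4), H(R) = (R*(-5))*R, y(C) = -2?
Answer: 141/2 ≈ 70.500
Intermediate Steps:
c(E) = E²
H(R) = -5*R² (H(R) = (-5*R)*R = -5*R²)
r = -¾ (r = -((7 - 5*(-2)²) + (-4)²)/4 = -((7 - 5*4) + 16)/4 = -((7 - 20) + 16)/4 = -(-13 + 16)/4 = -¼*3 = -¾ ≈ -0.75000)
66 + r*(-6) = 66 - ¾*(-6) = 66 + 9/2 = 141/2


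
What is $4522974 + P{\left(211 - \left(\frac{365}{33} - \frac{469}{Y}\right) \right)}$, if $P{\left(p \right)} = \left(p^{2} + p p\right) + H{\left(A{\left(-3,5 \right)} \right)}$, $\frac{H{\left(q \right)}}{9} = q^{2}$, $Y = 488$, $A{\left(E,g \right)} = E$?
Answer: $\frac{596969036762041}{129669408} \approx 4.6038 \cdot 10^{6}$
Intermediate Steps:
$H{\left(q \right)} = 9 q^{2}$
$P{\left(p \right)} = 81 + 2 p^{2}$ ($P{\left(p \right)} = \left(p^{2} + p p\right) + 9 \left(-3\right)^{2} = \left(p^{2} + p^{2}\right) + 9 \cdot 9 = 2 p^{2} + 81 = 81 + 2 p^{2}$)
$4522974 + P{\left(211 - \left(\frac{365}{33} - \frac{469}{Y}\right) \right)} = 4522974 + \left(81 + 2 \left(211 - \left(\frac{365}{33} - \frac{469}{488}\right)\right)^{2}\right) = 4522974 + \left(81 + 2 \left(211 - \frac{162643}{16104}\right)^{2}\right) = 4522974 + \left(81 + 2 \left(\frac{3235301}{16104}\right)^{2}\right) = 4522974 + \left(81 + 2 \cdot \frac{10467172560601}{259338816}\right) = 4522974 + \left(81 + \frac{10467172560601}{129669408}\right) = 4522974 + \frac{10477675782649}{129669408} = \frac{596969036762041}{129669408}$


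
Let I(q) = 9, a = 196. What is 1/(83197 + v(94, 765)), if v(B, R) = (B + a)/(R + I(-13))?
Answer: 387/32197384 ≈ 1.2020e-5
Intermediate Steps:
v(B, R) = (196 + B)/(9 + R) (v(B, R) = (B + 196)/(R + 9) = (196 + B)/(9 + R))
1/(83197 + v(94, 765)) = 1/(83197 + (196 + 94)/(9 + 765)) = 1/(83197 + 290/774) = 1/(83197 + (1/774)*290) = 1/(83197 + 145/387) = 1/(32197384/387) = 387/32197384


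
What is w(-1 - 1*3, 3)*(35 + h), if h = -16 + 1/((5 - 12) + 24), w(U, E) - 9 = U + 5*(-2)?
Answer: -1620/17 ≈ -95.294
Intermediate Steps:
w(U, E) = -1 + U (w(U, E) = 9 + (U + 5*(-2)) = 9 + (U - 10) = 9 + (-10 + U) = -1 + U)
h = -271/17 (h = -16 + 1/(-7 + 24) = -16 + 1/17 = -271/17 ≈ -15.941)
w(-1 - 1*3, 3)*(35 + h) = (-1 + (-1 - 1*3))*(35 - 271/17) = (-1 + (-1 - 3))*(324/17) = (-1 - 4)*(324/17) = -5*324/17 = -1620/17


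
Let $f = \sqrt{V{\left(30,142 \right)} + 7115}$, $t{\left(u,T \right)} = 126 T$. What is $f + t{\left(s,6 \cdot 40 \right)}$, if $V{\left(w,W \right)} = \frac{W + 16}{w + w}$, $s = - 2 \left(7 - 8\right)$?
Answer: $30240 + \frac{\sqrt{6405870}}{30} \approx 30324.0$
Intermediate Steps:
$s = 2$ ($s = \left(-2\right) \left(-1\right) = 2$)
$V{\left(w,W \right)} = \frac{16 + W}{2 w}$
$f = \frac{\sqrt{6405870}}{30}$ ($f = \sqrt{\frac{16 + 142}{2 \cdot 30} + 7115} = \sqrt{\frac{1}{2} \cdot \frac{1}{30} \cdot 158 + 7115} = \sqrt{\frac{79}{30} + 7115} = \sqrt{\frac{213529}{30}} = \frac{\sqrt{6405870}}{30} \approx 84.366$)
$f + t{\left(s,6 \cdot 40 \right)} = \frac{\sqrt{6405870}}{30} + 126 \cdot 6 \cdot 40 = \frac{\sqrt{6405870}}{30} + 126 \cdot 240 = \frac{\sqrt{6405870}}{30} + 30240 = 30240 + \frac{\sqrt{6405870}}{30}$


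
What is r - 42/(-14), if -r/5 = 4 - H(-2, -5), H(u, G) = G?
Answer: -42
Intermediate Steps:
r = -45 (r = -5*(4 - 1*(-5)) = -5*(4 + 5) = -5*9 = -45)
r - 42/(-14) = -45 - 42/(-14) = -45 - 42*(-1)/14 = -45 - 3*(-1) = -45 + 3 = -42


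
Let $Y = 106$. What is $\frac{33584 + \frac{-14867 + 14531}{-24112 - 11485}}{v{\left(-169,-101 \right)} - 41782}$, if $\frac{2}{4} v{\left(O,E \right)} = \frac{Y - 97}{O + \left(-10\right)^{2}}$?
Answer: $- \frac{859258426}{1069013507} \approx -0.80379$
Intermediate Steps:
$v{\left(O,E \right)} = \frac{18}{100 + O}$ ($v{\left(O,E \right)} = 2 \frac{106 - 97}{O + \left(-10\right)^{2}} = 2 \frac{9}{O + 100} = 2 \frac{9}{100 + O} = \frac{18}{100 + O}$)
$\frac{33584 + \frac{-14867 + 14531}{-24112 - 11485}}{v{\left(-169,-101 \right)} - 41782} = \frac{33584 + \frac{-14867 + 14531}{-24112 - 11485}}{\frac{18}{100 - 169} - 41782} = \frac{33584 - \frac{336}{-24112 - 11485}}{\frac{18}{-69} - 41782} = \frac{33584 - \frac{336}{-24112 - 11485}}{18 \left(- \frac{1}{69}\right) - 41782} = \frac{33584 - \frac{336}{-35597}}{- \frac{6}{23} - 41782} = \frac{33584 - - \frac{336}{35597}}{- \frac{960992}{23}} = \left(33584 + \frac{336}{35597}\right) \left(- \frac{23}{960992}\right) = \frac{1195489984}{35597} \left(- \frac{23}{960992}\right) = - \frac{859258426}{1069013507}$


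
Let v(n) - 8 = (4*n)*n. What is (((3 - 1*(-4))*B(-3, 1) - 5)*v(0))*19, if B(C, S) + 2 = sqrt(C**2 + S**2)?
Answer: -2888 + 1064*sqrt(10) ≈ 476.66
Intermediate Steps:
v(n) = 8 + 4*n**2 (v(n) = 8 + (4*n)*n = 8 + 4*n**2)
B(C, S) = -2 + sqrt(C**2 + S**2)
(((3 - 1*(-4))*B(-3, 1) - 5)*v(0))*19 = (((3 - 1*(-4))*(-2 + sqrt((-3)**2 + 1**2)) - 5)*(8 + 4*0**2))*19 = (((3 + 4)*(-2 + sqrt(9 + 1)) - 5)*(8 + 4*0))*19 = ((7*(-2 + sqrt(10)) - 5)*(8 + 0))*19 = (((-14 + 7*sqrt(10)) - 5)*8)*19 = ((-19 + 7*sqrt(10))*8)*19 = (-152 + 56*sqrt(10))*19 = -2888 + 1064*sqrt(10)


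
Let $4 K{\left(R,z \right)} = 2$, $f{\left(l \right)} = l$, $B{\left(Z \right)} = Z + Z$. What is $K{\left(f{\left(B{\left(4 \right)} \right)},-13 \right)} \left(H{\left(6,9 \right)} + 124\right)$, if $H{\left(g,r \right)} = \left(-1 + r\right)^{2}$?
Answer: $94$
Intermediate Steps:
$B{\left(Z \right)} = 2 Z$
$K{\left(R,z \right)} = \frac{1}{2}$ ($K{\left(R,z \right)} = \frac{1}{4} \cdot 2 = \frac{1}{2}$)
$K{\left(f{\left(B{\left(4 \right)} \right)},-13 \right)} \left(H{\left(6,9 \right)} + 124\right) = \frac{\left(-1 + 9\right)^{2} + 124}{2} = \frac{8^{2} + 124}{2} = \frac{64 + 124}{2} = \frac{1}{2} \cdot 188 = 94$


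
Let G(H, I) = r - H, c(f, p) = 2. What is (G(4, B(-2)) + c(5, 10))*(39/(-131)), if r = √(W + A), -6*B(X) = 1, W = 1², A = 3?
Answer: 0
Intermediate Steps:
W = 1
B(X) = -⅙ (B(X) = -⅙*1 = -⅙)
r = 2 (r = √(1 + 3) = √4 = 2)
G(H, I) = 2 - H
(G(4, B(-2)) + c(5, 10))*(39/(-131)) = ((2 - 1*4) + 2)*(39/(-131)) = ((2 - 4) + 2)*(39*(-1/131)) = (-2 + 2)*(-39/131) = 0*(-39/131) = 0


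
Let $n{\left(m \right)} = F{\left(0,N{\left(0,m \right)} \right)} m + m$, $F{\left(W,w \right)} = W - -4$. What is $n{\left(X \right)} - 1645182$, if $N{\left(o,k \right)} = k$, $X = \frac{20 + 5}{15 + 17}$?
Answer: $- \frac{52645699}{32} \approx -1.6452 \cdot 10^{6}$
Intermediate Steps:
$X = \frac{25}{32} \approx 0.78125$
$F{\left(W,w \right)} = 4 + W$ ($F{\left(W,w \right)} = W + 4 = 4 + W$)
$n{\left(m \right)} = 5 m$ ($n{\left(m \right)} = \left(4 + 0\right) m + m = 4 m + m = 5 m$)
$n{\left(X \right)} - 1645182 = 5 \cdot \frac{25}{32} - 1645182 = \frac{125}{32} - 1645182 = - \frac{52645699}{32}$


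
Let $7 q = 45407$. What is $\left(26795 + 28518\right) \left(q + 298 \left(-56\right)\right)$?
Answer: $- \frac{3949846017}{7} \approx -5.6426 \cdot 10^{8}$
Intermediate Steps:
$q = \frac{45407}{7}$ ($q = \frac{1}{7} \cdot 45407 = \frac{45407}{7} \approx 6486.7$)
$\left(26795 + 28518\right) \left(q + 298 \left(-56\right)\right) = \left(26795 + 28518\right) \left(\frac{45407}{7} + 298 \left(-56\right)\right) = 55313 \left(\frac{45407}{7} - 16688\right) = 55313 \left(- \frac{71409}{7}\right) = - \frac{3949846017}{7}$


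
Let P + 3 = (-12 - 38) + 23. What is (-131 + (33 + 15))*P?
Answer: 2490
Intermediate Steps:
P = -30 (P = -3 + ((-12 - 38) + 23) = -3 + (-50 + 23) = -3 - 27 = -30)
(-131 + (33 + 15))*P = (-131 + (33 + 15))*(-30) = (-131 + 48)*(-30) = -83*(-30) = 2490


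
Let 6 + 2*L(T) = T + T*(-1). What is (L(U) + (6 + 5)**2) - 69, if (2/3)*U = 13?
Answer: 49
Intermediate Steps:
U = 39/2 (U = (3/2)*13 = 39/2 ≈ 19.500)
L(T) = -3 (L(T) = -3 + (T + T*(-1))/2 = -3 + (T - T)/2 = -3 + (1/2)*0 = -3 + 0 = -3)
(L(U) + (6 + 5)**2) - 69 = (-3 + (6 + 5)**2) - 69 = (-3 + 11**2) - 69 = (-3 + 121) - 69 = 118 - 69 = 49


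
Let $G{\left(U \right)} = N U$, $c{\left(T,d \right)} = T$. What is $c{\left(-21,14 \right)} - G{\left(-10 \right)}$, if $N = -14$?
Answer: $-161$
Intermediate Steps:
$G{\left(U \right)} = - 14 U$
$c{\left(-21,14 \right)} - G{\left(-10 \right)} = -21 - \left(-14\right) \left(-10\right) = -21 - 140 = -161$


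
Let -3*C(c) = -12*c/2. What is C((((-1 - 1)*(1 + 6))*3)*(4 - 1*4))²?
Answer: 0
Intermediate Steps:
C(c) = 2*c (C(c) = -(-4)/(2/c) = -(-4)*c/2 = -(-2)*c = 2*c)
C((((-1 - 1)*(1 + 6))*3)*(4 - 1*4))² = (2*((((-1 - 1)*(1 + 6))*3)*(4 - 1*4)))² = (2*((-2*7*3)*(4 - 4)))² = (2*(-14*3*0))² = (2*(-42*0))² = (2*0)² = 0² = 0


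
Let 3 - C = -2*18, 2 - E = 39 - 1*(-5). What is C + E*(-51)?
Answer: 2181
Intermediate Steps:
E = -42 (E = 2 - (39 - 1*(-5)) = 2 - (39 + 5) = 2 - 1*44 = 2 - 44 = -42)
C = 39 (C = 3 - (-2)*18 = 3 - 1*(-36) = 3 + 36 = 39)
C + E*(-51) = 39 - 42*(-51) = 39 + 2142 = 2181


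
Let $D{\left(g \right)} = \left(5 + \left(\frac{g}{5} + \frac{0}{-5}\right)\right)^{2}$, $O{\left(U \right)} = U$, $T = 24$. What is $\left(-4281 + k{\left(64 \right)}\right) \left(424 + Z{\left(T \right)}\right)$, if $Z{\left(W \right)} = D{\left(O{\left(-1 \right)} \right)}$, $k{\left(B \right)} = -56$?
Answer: $- \frac{48470312}{25} \approx -1.9388 \cdot 10^{6}$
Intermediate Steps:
$D{\left(g \right)} = \left(5 + \frac{g}{5}\right)^{2}$ ($D{\left(g \right)} = \left(5 + \left(g \frac{1}{5} + 0 \left(- \frac{1}{5}\right)\right)\right)^{2} = \left(5 + \left(\frac{g}{5} + 0\right)\right)^{2} = \left(5 + \frac{g}{5}\right)^{2}$)
$Z{\left(W \right)} = \frac{576}{25}$ ($Z{\left(W \right)} = \frac{\left(25 - 1\right)^{2}}{25} = \frac{24^{2}}{25} = \frac{1}{25} \cdot 576 = \frac{576}{25}$)
$\left(-4281 + k{\left(64 \right)}\right) \left(424 + Z{\left(T \right)}\right) = \left(-4281 - 56\right) \left(424 + \frac{576}{25}\right) = \left(-4337\right) \frac{11176}{25} = - \frac{48470312}{25}$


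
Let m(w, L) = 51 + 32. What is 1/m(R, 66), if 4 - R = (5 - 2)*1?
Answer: 1/83 ≈ 0.012048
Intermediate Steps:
R = 1 (R = 4 - (5 - 2) = 4 - 3 = 1)
m(w, L) = 83
1/m(R, 66) = 1/83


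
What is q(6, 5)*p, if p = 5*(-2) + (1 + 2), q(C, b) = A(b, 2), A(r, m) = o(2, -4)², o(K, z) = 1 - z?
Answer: -175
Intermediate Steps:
A(r, m) = 25 (A(r, m) = (1 - 1*(-4))² = (1 + 4)² = 5² = 25)
q(C, b) = 25
p = -7 (p = -10 + 3 = -7)
q(6, 5)*p = 25*(-7) = -175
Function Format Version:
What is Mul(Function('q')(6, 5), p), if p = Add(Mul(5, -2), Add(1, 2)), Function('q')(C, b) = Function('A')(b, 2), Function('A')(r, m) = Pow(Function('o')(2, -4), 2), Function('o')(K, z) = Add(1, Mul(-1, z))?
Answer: -175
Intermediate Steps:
Function('A')(r, m) = 25 (Function('A')(r, m) = Pow(Add(1, Mul(-1, -4)), 2) = Pow(Add(1, 4), 2) = Pow(5, 2) = 25)
Function('q')(C, b) = 25
p = -7 (p = Add(-10, 3) = -7)
Mul(Function('q')(6, 5), p) = Mul(25, -7) = -175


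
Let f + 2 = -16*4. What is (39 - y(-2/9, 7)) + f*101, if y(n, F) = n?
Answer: -59641/9 ≈ -6626.8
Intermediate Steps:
f = -66 (f = -2 - 16*4 = -2 - 64 = -66)
(39 - y(-2/9, 7)) + f*101 = (39 - (-2)/9) - 66*101 = (39 - (-2)/9) - 6666 = (39 - 1*(-2/9)) - 6666 = (39 + 2/9) - 6666 = 353/9 - 6666 = -59641/9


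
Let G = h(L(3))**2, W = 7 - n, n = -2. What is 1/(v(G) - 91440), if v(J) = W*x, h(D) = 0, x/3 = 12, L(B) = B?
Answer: -1/91116 ≈ -1.0975e-5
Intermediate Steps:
x = 36 (x = 3*12 = 36)
W = 9 (W = 7 - 1*(-2) = 7 + 2 = 9)
G = 0 (G = 0**2 = 0)
v(J) = 324 (v(J) = 9*36 = 324)
1/(v(G) - 91440) = 1/(324 - 91440) = 1/(-91116) = -1/91116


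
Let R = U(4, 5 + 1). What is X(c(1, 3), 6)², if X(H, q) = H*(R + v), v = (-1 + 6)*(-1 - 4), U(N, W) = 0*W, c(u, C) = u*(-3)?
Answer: 5625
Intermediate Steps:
c(u, C) = -3*u
U(N, W) = 0
R = 0
v = -25 (v = 5*(-5) = -25)
X(H, q) = -25*H (X(H, q) = H*(0 - 25) = H*(-25) = -25*H)
X(c(1, 3), 6)² = (-(-75))² = (-25*(-3))² = 75² = 5625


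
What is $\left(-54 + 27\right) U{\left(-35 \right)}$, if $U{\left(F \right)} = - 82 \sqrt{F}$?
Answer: $2214 i \sqrt{35} \approx 13098.0 i$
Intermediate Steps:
$\left(-54 + 27\right) U{\left(-35 \right)} = \left(-54 + 27\right) \left(- 82 \sqrt{-35}\right) = - 27 \left(- 82 i \sqrt{35}\right) = 2214 i \sqrt{35}$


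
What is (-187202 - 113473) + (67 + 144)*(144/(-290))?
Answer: -43613067/145 ≈ -3.0078e+5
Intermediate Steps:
(-187202 - 113473) + (67 + 144)*(144/(-290)) = -300675 + 211*(144*(-1/290)) = -300675 + 211*(-72/145) = -300675 - 15192/145 = -43613067/145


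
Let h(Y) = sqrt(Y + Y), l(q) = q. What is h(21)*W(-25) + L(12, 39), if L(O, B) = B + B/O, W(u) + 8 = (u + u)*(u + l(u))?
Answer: 169/4 + 2492*sqrt(42) ≈ 16192.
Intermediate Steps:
h(Y) = sqrt(2)*sqrt(Y) (h(Y) = sqrt(2*Y) = sqrt(2)*sqrt(Y))
W(u) = -8 + 4*u**2 (W(u) = -8 + (u + u)*(u + u) = -8 + (2*u)*(2*u) = -8 + 4*u**2)
h(21)*W(-25) + L(12, 39) = (sqrt(2)*sqrt(21))*(-8 + 4*(-25)**2) + (39 + 39/12) = sqrt(42)*(-8 + 4*625) + (39 + 39*(1/12)) = sqrt(42)*(-8 + 2500) + (39 + 13/4) = sqrt(42)*2492 + 169/4 = 2492*sqrt(42) + 169/4 = 169/4 + 2492*sqrt(42)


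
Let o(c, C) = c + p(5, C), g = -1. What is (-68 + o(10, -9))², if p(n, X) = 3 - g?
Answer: 2916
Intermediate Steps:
p(n, X) = 4 (p(n, X) = 3 - 1*(-1) = 3 + 1 = 4)
o(c, C) = 4 + c (o(c, C) = c + 4 = 4 + c)
(-68 + o(10, -9))² = (-68 + (4 + 10))² = (-68 + 14)² = (-54)² = 2916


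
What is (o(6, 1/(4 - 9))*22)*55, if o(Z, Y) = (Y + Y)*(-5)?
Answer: 2420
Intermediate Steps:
o(Z, Y) = -10*Y (o(Z, Y) = (2*Y)*(-5) = -10*Y)
(o(6, 1/(4 - 9))*22)*55 = (-10/(4 - 9)*22)*55 = (-10/(-5)*22)*55 = (-10*(-⅕)*22)*55 = (2*22)*55 = 44*55 = 2420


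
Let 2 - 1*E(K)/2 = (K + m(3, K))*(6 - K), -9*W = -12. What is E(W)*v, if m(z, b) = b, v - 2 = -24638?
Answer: 1543856/3 ≈ 5.1462e+5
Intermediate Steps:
v = -24636 (v = 2 - 24638 = -24636)
W = 4/3 (W = -1/9*(-12) = 4/3 ≈ 1.3333)
E(K) = 4 - 4*K*(6 - K) (E(K) = 4 - 2*(K + K)*(6 - K) = 4 - 2*2*K*(6 - K) = 4 - 4*K*(6 - K))
E(W)*v = (4 - 24*4/3 + 4*(4/3)**2)*(-24636) = (4 - 32 + 4*(16/9))*(-24636) = (4 - 32 + 64/9)*(-24636) = -188/9*(-24636) = 1543856/3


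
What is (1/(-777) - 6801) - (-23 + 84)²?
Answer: -8175595/777 ≈ -10522.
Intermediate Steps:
(1/(-777) - 6801) - (-23 + 84)² = (-1/777 - 6801) - 1*61² = -5284378/777 - 1*3721 = -5284378/777 - 3721 = -8175595/777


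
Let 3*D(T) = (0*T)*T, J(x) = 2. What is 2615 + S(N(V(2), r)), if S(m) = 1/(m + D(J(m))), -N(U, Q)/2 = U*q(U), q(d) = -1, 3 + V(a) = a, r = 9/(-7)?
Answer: 5229/2 ≈ 2614.5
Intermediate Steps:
r = -9/7 (r = 9*(-⅐) = -9/7 ≈ -1.2857)
V(a) = -3 + a
N(U, Q) = 2*U (N(U, Q) = -2*U*(-1) = -(-2)*U = 2*U)
D(T) = 0 (D(T) = ((0*T)*T)/3 = (0*T)/3 = (⅓)*0 = 0)
S(m) = 1/m (S(m) = 1/(m + 0) = 1/m)
2615 + S(N(V(2), r)) = 2615 + 1/(2*(-3 + 2)) = 2615 + 1/(2*(-1)) = 2615 + 1/(-2) = 2615 - ½ = 5229/2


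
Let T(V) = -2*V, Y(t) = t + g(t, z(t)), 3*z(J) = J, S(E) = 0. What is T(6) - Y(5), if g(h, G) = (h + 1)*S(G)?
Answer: -17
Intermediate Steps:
z(J) = J/3
g(h, G) = 0 (g(h, G) = (h + 1)*0 = (1 + h)*0 = 0)
Y(t) = t (Y(t) = t + 0 = t)
T(6) - Y(5) = -2*6 - 1*5 = -12 - 5 = -17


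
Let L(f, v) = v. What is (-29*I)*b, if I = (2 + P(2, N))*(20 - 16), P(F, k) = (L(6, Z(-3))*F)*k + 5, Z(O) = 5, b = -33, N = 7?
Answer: 294756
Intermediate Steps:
P(F, k) = 5 + 5*F*k (P(F, k) = (5*F)*k + 5 = 5*F*k + 5 = 5 + 5*F*k)
I = 308 (I = (2 + (5 + 5*2*7))*(20 - 16) = (2 + (5 + 70))*4 = (2 + 75)*4 = 77*4 = 308)
(-29*I)*b = -29*308*(-33) = -8932*(-33) = 294756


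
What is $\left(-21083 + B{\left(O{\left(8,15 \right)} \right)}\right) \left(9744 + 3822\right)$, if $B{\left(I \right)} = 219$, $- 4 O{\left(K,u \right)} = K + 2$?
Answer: $-283041024$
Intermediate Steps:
$O{\left(K,u \right)} = - \frac{1}{2} - \frac{K}{4}$ ($O{\left(K,u \right)} = - \frac{K + 2}{4} = - \frac{2 + K}{4} = - \frac{1}{2} - \frac{K}{4}$)
$\left(-21083 + B{\left(O{\left(8,15 \right)} \right)}\right) \left(9744 + 3822\right) = \left(-21083 + 219\right) \left(9744 + 3822\right) = \left(-20864\right) 13566 = -283041024$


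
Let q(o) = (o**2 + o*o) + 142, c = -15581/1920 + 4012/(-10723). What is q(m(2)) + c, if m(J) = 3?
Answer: 3119327497/20588160 ≈ 151.51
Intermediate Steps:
c = -174778103/20588160 (c = -15581*1/1920 + 4012*(-1/10723) = -15581/1920 - 4012/10723 = -174778103/20588160 ≈ -8.4893)
q(o) = 142 + 2*o**2 (q(o) = (o**2 + o**2) + 142 = 2*o**2 + 142 = 142 + 2*o**2)
q(m(2)) + c = (142 + 2*3**2) - 174778103/20588160 = (142 + 2*9) - 174778103/20588160 = (142 + 18) - 174778103/20588160 = 160 - 174778103/20588160 = 3119327497/20588160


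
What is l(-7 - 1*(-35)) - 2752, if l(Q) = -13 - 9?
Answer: -2774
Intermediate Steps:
l(Q) = -22
l(-7 - 1*(-35)) - 2752 = -22 - 2752 = -2774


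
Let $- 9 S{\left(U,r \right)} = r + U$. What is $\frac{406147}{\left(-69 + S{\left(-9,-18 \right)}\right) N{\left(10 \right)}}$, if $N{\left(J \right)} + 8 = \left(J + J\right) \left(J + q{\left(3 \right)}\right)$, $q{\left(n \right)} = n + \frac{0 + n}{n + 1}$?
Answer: $- \frac{406147}{17622} \approx -23.048$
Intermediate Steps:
$S{\left(U,r \right)} = - \frac{U}{9} - \frac{r}{9}$ ($S{\left(U,r \right)} = - \frac{r + U}{9} = - \frac{U + r}{9} = - \frac{U}{9} - \frac{r}{9}$)
$q{\left(n \right)} = n + \frac{n}{1 + n}$
$N{\left(J \right)} = -8 + 2 J \left(\frac{15}{4} + J\right)$ ($N{\left(J \right)} = -8 + \left(J + J\right) \left(J + \frac{3 \left(2 + 3\right)}{1 + 3}\right) = -8 + 2 J \left(J + 3 \cdot \frac{1}{4} \cdot 5\right) = -8 + 2 J \left(J + \frac{15}{4}\right) = -8 + 2 J \left(\frac{15}{4} + J\right)$)
$\frac{406147}{\left(-69 + S{\left(-9,-18 \right)}\right) N{\left(10 \right)}} = \frac{406147}{\left(-69 - -3\right) \left(-8 + 2 \cdot 10^{2} + \frac{15}{2} \cdot 10\right)} = \frac{406147}{\left(-69 + \left(1 + 2\right)\right) \left(-8 + 2 \cdot 100 + 75\right)} = \frac{406147}{\left(-69 + 3\right) \left(-8 + 200 + 75\right)} = \frac{406147}{\left(-66\right) 267} = \frac{406147}{-17622} = 406147 \left(- \frac{1}{17622}\right) = - \frac{406147}{17622}$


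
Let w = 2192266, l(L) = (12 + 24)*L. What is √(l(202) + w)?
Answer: 11*√18178 ≈ 1483.1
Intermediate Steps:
l(L) = 36*L
√(l(202) + w) = √(36*202 + 2192266) = √(7272 + 2192266) = √2199538 = 11*√18178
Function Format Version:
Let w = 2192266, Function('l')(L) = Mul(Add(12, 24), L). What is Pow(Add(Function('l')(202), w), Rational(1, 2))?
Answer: Mul(11, Pow(18178, Rational(1, 2))) ≈ 1483.1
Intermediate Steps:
Function('l')(L) = Mul(36, L)
Pow(Add(Function('l')(202), w), Rational(1, 2)) = Pow(Add(Mul(36, 202), 2192266), Rational(1, 2)) = Pow(Add(7272, 2192266), Rational(1, 2)) = Pow(2199538, Rational(1, 2)) = Mul(11, Pow(18178, Rational(1, 2)))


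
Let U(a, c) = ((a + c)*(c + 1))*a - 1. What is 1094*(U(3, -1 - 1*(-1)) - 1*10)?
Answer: -2188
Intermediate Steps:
U(a, c) = -1 + a*(1 + c)*(a + c) (U(a, c) = ((a + c)*(1 + c))*a - 1 = ((1 + c)*(a + c))*a - 1 = a*(1 + c)*(a + c) - 1 = -1 + a*(1 + c)*(a + c))
1094*(U(3, -1 - 1*(-1)) - 1*10) = 1094*((-1 + 3**2 + 3*(-1 - 1*(-1)) + 3*(-1 - 1*(-1))**2 + (-1 - 1*(-1))*3**2) - 1*10) = 1094*((-1 + 9 + 3*(-1 + 1) + 3*(-1 + 1)**2 + (-1 + 1)*9) - 10) = 1094*((-1 + 9 + 3*0 + 3*0**2 + 0*9) - 10) = 1094*((-1 + 9 + 0 + 3*0 + 0) - 10) = 1094*((-1 + 9 + 0 + 0 + 0) - 10) = 1094*(8 - 10) = 1094*(-2) = -2188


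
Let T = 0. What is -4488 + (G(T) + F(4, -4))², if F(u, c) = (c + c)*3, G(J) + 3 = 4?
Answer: -3959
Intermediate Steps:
G(J) = 1 (G(J) = -3 + 4 = 1)
F(u, c) = 6*c (F(u, c) = (2*c)*3 = 6*c)
-4488 + (G(T) + F(4, -4))² = -4488 + (1 + 6*(-4))² = -4488 + (1 - 24)² = -4488 + (-23)² = -4488 + 529 = -3959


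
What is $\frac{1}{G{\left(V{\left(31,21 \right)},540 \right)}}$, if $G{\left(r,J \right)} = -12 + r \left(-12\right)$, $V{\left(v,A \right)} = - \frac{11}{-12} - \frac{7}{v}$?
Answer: $- \frac{31}{629} \approx -0.049285$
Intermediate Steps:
$V{\left(v,A \right)} = \frac{11}{12} - \frac{7}{v}$ ($V{\left(v,A \right)} = \left(-11\right) \left(- \frac{1}{12}\right) - \frac{7}{v} = \frac{11}{12} - \frac{7}{v}$)
$G{\left(r,J \right)} = -12 - 12 r$
$\frac{1}{G{\left(V{\left(31,21 \right)},540 \right)}} = \frac{1}{-12 - 12 \left(\frac{11}{12} - \frac{7}{31}\right)} = \frac{1}{-12 - \frac{257}{31}} = \frac{1}{- \frac{629}{31}} = - \frac{31}{629}$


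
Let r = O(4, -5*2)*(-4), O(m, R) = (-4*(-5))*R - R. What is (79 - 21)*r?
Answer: 44080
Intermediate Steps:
O(m, R) = 19*R (O(m, R) = 20*R - R = 19*R)
r = 760 (r = (19*(-5*2))*(-4) = (19*(-10))*(-4) = -190*(-4) = 760)
(79 - 21)*r = (79 - 21)*760 = 58*760 = 44080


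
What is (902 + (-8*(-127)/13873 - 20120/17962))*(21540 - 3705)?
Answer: 2002029059717070/124593413 ≈ 1.6068e+7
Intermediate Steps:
(902 + (-8*(-127)/13873 - 20120/17962))*(21540 - 3705) = (902 + (1016*(1/13873) - 20120*1/17962))*17835 = (902 + (1016/13873 - 10060/8981))*17835 = (902 - 130437684/124593413)*17835 = (112252820842/124593413)*17835 = 2002029059717070/124593413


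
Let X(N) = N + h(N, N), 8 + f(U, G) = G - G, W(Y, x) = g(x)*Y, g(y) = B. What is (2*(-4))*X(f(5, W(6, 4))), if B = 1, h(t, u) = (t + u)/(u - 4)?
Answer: 160/3 ≈ 53.333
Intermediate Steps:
h(t, u) = (t + u)/(-4 + u)
g(y) = 1
W(Y, x) = Y (W(Y, x) = 1*Y = Y)
f(U, G) = -8 (f(U, G) = -8 + (G - G) = -8 + 0 = -8)
X(N) = N + 2*N/(-4 + N) (X(N) = N + (N + N)/(-4 + N) = N + (2*N)/(-4 + N) = N + 2*N/(-4 + N))
(2*(-4))*X(f(5, W(6, 4))) = (2*(-4))*(-8*(-2 - 8)/(-4 - 8)) = -(-64)*(-10)/(-12) = -(-64)*(-1)*(-10)/12 = -8*(-20/3) = 160/3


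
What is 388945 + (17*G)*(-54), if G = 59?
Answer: 334783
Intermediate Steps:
388945 + (17*G)*(-54) = 388945 + (17*59)*(-54) = 388945 + 1003*(-54) = 388945 - 54162 = 334783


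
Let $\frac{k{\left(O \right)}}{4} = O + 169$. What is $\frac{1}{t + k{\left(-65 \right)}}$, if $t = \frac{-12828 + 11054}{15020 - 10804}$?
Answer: $\frac{2108}{876041} \approx 0.0024063$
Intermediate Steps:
$t = - \frac{887}{2108}$ ($t = - \frac{1774}{4216} = \left(-1774\right) \frac{1}{4216} = - \frac{887}{2108} \approx -0.42078$)
$k{\left(O \right)} = 676 + 4 O$ ($k{\left(O \right)} = 4 \left(O + 169\right) = 4 \left(169 + O\right) = 676 + 4 O$)
$\frac{1}{t + k{\left(-65 \right)}} = \frac{1}{- \frac{887}{2108} + \left(676 + 4 \left(-65\right)\right)} = \frac{1}{- \frac{887}{2108} + \left(676 - 260\right)} = \frac{1}{- \frac{887}{2108} + 416} = \frac{1}{\frac{876041}{2108}} = \frac{2108}{876041}$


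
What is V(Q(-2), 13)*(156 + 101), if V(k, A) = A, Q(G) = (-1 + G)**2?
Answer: 3341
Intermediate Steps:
V(Q(-2), 13)*(156 + 101) = 13*(156 + 101) = 13*257 = 3341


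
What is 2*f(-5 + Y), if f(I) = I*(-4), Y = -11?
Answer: 128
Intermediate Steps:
f(I) = -4*I
2*f(-5 + Y) = 2*(-4*(-5 - 11)) = 2*(-4*(-16)) = 2*64 = 128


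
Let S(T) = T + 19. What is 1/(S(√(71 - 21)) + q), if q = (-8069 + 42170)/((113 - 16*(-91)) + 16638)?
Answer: 42711599/789204313 - 20462645*√2/1578408626 ≈ 0.035786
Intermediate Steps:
S(T) = 19 + T
q = 3789/2023 (q = 34101/((113 + 1456) + 16638) = 34101/(1569 + 16638) = 34101/18207 = 34101*(1/18207) = 3789/2023 ≈ 1.8730)
1/(S(√(71 - 21)) + q) = 1/((19 + √(71 - 21)) + 3789/2023) = 1/((19 + √50) + 3789/2023) = 1/((19 + 5*√2) + 3789/2023) = 1/(42226/2023 + 5*√2)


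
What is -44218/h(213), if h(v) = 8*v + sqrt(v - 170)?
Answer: -75347472/2903573 + 44218*sqrt(43)/2903573 ≈ -25.850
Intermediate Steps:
h(v) = sqrt(-170 + v) + 8*v (h(v) = 8*v + sqrt(-170 + v) = sqrt(-170 + v) + 8*v)
-44218/h(213) = -44218/(sqrt(-170 + 213) + 8*213) = -44218/(sqrt(43) + 1704) = -44218/(1704 + sqrt(43))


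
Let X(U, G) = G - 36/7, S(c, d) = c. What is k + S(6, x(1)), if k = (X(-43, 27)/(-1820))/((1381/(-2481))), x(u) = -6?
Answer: 105943233/17593940 ≈ 6.0216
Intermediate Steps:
X(U, G) = -36/7 + G (X(U, G) = G - 36*1/7 = G - 36/7 = -36/7 + G)
k = 379593/17593940 (k = ((-36/7 + 27)/(-1820))/((1381/(-2481))) = ((153/7)*(-1/1820))/((1381*(-1/2481))) = -153/(12740*(-1381/2481)) = -153/12740*(-2481/1381) = 379593/17593940 ≈ 0.021575)
k + S(6, x(1)) = 379593/17593940 + 6 = 105943233/17593940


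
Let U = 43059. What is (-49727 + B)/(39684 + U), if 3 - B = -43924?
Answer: -5800/82743 ≈ -0.070097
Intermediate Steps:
B = 43927 (B = 3 - 1*(-43924) = 3 + 43924 = 43927)
(-49727 + B)/(39684 + U) = (-49727 + 43927)/(39684 + 43059) = -5800/82743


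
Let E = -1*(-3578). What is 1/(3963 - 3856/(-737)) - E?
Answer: -10464171549/2924587 ≈ -3578.0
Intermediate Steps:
E = 3578
1/(3963 - 3856/(-737)) - E = 1/(3963 - 3856/(-737)) - 1*3578 = 1/(3963 - 3856*(-1/737)) - 3578 = 1/(3963 + 3856/737) - 3578 = 1/(2924587/737) - 3578 = 737/2924587 - 3578 = -10464171549/2924587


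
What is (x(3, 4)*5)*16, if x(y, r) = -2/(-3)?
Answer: 160/3 ≈ 53.333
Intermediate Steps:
x(y, r) = ⅔ (x(y, r) = -2*(-⅓) = ⅔)
(x(3, 4)*5)*16 = ((⅔)*5)*16 = (10/3)*16 = 160/3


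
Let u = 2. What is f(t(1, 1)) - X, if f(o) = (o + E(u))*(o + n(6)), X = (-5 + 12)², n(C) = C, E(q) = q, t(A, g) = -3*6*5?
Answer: 7343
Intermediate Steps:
t(A, g) = -90 (t(A, g) = -18*5 = -90)
X = 49 (X = 7² = 49)
f(o) = (2 + o)*(6 + o) (f(o) = (o + 2)*(o + 6) = (2 + o)*(6 + o))
f(t(1, 1)) - X = (12 + (-90)² + 8*(-90)) - 1*49 = (12 + 8100 - 720) - 49 = 7392 - 49 = 7343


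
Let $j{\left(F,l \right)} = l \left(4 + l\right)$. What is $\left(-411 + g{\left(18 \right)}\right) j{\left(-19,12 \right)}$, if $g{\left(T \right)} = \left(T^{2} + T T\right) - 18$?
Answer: $42048$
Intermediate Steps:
$g{\left(T \right)} = -18 + 2 T^{2}$ ($g{\left(T \right)} = \left(T^{2} + T^{2}\right) - 18 = 2 T^{2} - 18 = -18 + 2 T^{2}$)
$\left(-411 + g{\left(18 \right)}\right) j{\left(-19,12 \right)} = \left(-411 - \left(18 - 2 \cdot 18^{2}\right)\right) 12 \left(4 + 12\right) = \left(-411 + \left(-18 + 2 \cdot 324\right)\right) 12 \cdot 16 = \left(-411 + \left(-18 + 648\right)\right) 192 = \left(-411 + 630\right) 192 = 219 \cdot 192 = 42048$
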